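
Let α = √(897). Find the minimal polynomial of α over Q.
m_α(x) = x^2 - 897

α satisfies α^2 - 897 = 0, so x^2 - 897 annihilates α. Since d = 897 is squarefree and ≠ 1, it is not a perfect square in Q, so x^2 - 897 has no rational root and is therefore irreducible over Q (a degree-2 polynomial over a field is irreducible iff it has no root). Hence m_α(x) = x^2 - 897.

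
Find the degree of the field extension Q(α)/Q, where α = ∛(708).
[Q(α):Q] = 3

The minimal polynomial of α is x^3 - 708, irreducible over Q since 708 is not a perfect cube (so x^3 - 708 has no rational root). Hence [Q(α):Q] = deg(m_α) = 3.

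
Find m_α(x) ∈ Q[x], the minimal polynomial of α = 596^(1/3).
m_α(x) = x^3 - 596

α satisfies α^3 = 596, so x^3 - 596 annihilates α. By the rational root test, a rational root p/q (in lowest terms) of x^3 - 596 would satisfy p^3 = 596 q^3, forcing q = 1 and p^3 = 596; but 596 is not a perfect cube, contradiction. A monic cubic over Q with no rational root is irreducible (any nontrivial factorization would include a linear factor). Hence x^3 - 596 is the minimal polynomial of α, and in particular [Q(α):Q] = 3.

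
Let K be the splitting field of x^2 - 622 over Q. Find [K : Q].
[K : Q] = 2

f(x) = x^2 - 622 factors as (x - √622)(x + √622). The splitting field is K = Q(√622). Since 622 is squarefree and > 1, it is not a perfect square, so x^2 - 622 is irreducible over Q and [Q(√622) : Q] = 2. Hence [K : Q] = 2.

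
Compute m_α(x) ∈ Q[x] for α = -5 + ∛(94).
m_α(x) = x^3 + 15x^2 + 75x + 31

Set β = α + 5 = ∛(94), so β^3 = 94. Then (α + 5)^3 - 94 = 0, i.e. α is a root of g(x) = (x + 5)^3 - 94 = x^3 + 15x^2 + 75x + 31. Since g(x) = h(x + 5) where h(x) = x^3 - 94, and h is irreducible over Q (because 94 is not a perfect cube, so h has no rational root, and a monic cubic with no rational root is irreducible), g is also irreducible (irreducibility is preserved under the substitution x → x + 5). Hence m_α(x) = x^3 + 15x^2 + 75x + 31.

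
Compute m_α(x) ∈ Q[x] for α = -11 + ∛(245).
m_α(x) = x^3 + 33x^2 + 363x + 1086

Set β = α + 11 = ∛(245), so β^3 = 245. Then (α + 11)^3 - 245 = 0, i.e. α is a root of g(x) = (x + 11)^3 - 245 = x^3 + 33x^2 + 363x + 1086. Since g(x) = h(x + 11) where h(x) = x^3 - 245, and h is irreducible over Q (because 245 is not a perfect cube, so h has no rational root, and a monic cubic with no rational root is irreducible), g is also irreducible (irreducibility is preserved under the substitution x → x + 11). Hence m_α(x) = x^3 + 33x^2 + 363x + 1086.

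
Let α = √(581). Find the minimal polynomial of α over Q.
m_α(x) = x^2 - 581

α satisfies α^2 - 581 = 0, so x^2 - 581 annihilates α. Since d = 581 is squarefree and ≠ 1, it is not a perfect square in Q, so x^2 - 581 has no rational root and is therefore irreducible over Q (a degree-2 polynomial over a field is irreducible iff it has no root). Hence m_α(x) = x^2 - 581.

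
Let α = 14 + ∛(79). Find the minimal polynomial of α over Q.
m_α(x) = x^3 - 42x^2 + 588x - 2823

Set β = α - 14 = ∛(79), so β^3 = 79. Then (α - 14)^3 - 79 = 0, i.e. α is a root of g(x) = (x - 14)^3 - 79 = x^3 - 42x^2 + 588x - 2823. Since g(x) = h(x - 14) where h(x) = x^3 - 79, and h is irreducible over Q (because 79 is not a perfect cube, so h has no rational root, and a monic cubic with no rational root is irreducible), g is also irreducible (irreducibility is preserved under the substitution x → x - 14). Hence m_α(x) = x^3 - 42x^2 + 588x - 2823.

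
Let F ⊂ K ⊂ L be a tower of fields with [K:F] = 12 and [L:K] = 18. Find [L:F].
[L:F] = 216

The tower law says that for any tower of field extensions F ⊂ K ⊂ L with finite degrees, [L:F] = [L:K] · [K:F]. Here this gives [L:F] = 18 · 12 = 216.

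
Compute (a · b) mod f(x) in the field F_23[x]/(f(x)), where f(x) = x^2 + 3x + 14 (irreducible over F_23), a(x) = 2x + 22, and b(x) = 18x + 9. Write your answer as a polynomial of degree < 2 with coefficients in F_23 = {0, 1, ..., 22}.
a · b ≡ 7x + 16 (mod f(x))

Multiply in F_23[x]: a(x)·b(x) = (2x + 22)·(18x + 9) = 13x^2 + 14. This has degree ≥ 2, so divide by f(x) over F_23: 13x^2 + 14 = (13)·(x^2 + 3x + 14) + (7x + 16). Hence a·b ≡ 7x + 16 (mod f). (F_23[x]/(f) is a field with 23^2 = 529 elements since f is irreducible of degree 2.)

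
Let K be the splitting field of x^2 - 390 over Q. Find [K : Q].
[K : Q] = 2

f(x) = x^2 - 390 factors as (x - √390)(x + √390). The splitting field is K = Q(√390). Since 390 is squarefree and > 1, it is not a perfect square, so x^2 - 390 is irreducible over Q and [Q(√390) : Q] = 2. Hence [K : Q] = 2.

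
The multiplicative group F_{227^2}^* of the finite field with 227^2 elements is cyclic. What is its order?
|F_{227^2}^*| = 51528

F_{227^2} has 227^2 = 51529 elements; its multiplicative group consists of all nonzero elements, so |F_{227^2}^*| = 51529 - 1 = 51528. (It is cyclic since any finite subgroup of the multiplicative group of a field is cyclic.)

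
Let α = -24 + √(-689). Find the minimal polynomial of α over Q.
m_α(x) = x^2 + 48x + 1265

From α + 24 = √(-689), squaring gives (α + 24)^2 = -689, i.e. α^2 + 48α + 576 = -689, so α^2 + 48α + 1265 = 0. The discriminant of x^2 + 48x + 1265 is (48)^2 - 4·(1265) = 2304 - 5060 = -2756, and 4·(-689) is not a perfect square in Q since -689 is squarefree and ≠ 1. Hence x^2 + 48x + 1265 is irreducible over Q and is the minimal polynomial of α.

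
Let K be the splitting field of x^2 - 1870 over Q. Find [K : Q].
[K : Q] = 2

f(x) = x^2 - 1870 factors as (x - √1870)(x + √1870). The splitting field is K = Q(√1870). Since 1870 is squarefree and > 1, it is not a perfect square, so x^2 - 1870 is irreducible over Q and [Q(√1870) : Q] = 2. Hence [K : Q] = 2.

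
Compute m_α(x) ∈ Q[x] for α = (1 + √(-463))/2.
m_α(x) = x^2 - x + 116

From 2α - 1 = √(-463), squaring gives (2α - 1)^2 = -463, i.e. 4α^2 - 4α + 1 = -463, so α^2 - α + (1 + 463)/4 = 0. Since -463 ≡ 1 (mod 4), (1 + 463)/4 = 116 ∈ Z. The polynomial x^2 - x + 116 has discriminant 1 - 4·(116) = -463, which is not a perfect square in Q (d = -463 is squarefree and ≠ 1), so x^2 - x + 116 is irreducible over Q. It is the minimal polynomial of α.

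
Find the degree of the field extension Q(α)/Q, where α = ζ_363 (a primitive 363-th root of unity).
[Q(α):Q] = 220

The minimal polynomial of ζ_363 over Q is the 363-th cyclotomic polynomial Φ_363(x), which is irreducible over Q and has degree φ(363) = 220. Hence [Q(α):Q] = φ(363) = 220.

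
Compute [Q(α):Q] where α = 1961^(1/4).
[Q(α):Q] = 4

α is a root of x^4 - 1961. By Eisenstein's criterion at the prime p = 37 (which divides the constant term 1961 but p^2 = 1369 does not, since 1961 is squarefree), x^4 - 1961 is irreducible over Q. Hence [Q(α):Q] = 4.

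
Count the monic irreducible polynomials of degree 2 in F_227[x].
There are 25651 monic irreducible polynomials of degree 2 over F_227

Each element of F_{227^2} that lies in no proper subfield is a root of exactly one monic irreducible of degree 2 over F_227, and each such polynomial has 2 distinct roots in F_{227^2}. By Möbius inversion the count is N_227(2) = (1/2) Σ_{d|2} μ(2/d) · 227^d = (1/2)(μ(2)·227^1 + μ(1)·227^2) = 51302/2 = 25651.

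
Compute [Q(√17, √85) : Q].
[Q(√17, √85) : Q] = 4

[Q(√17):Q] = 2 (min poly x^2 - 17, irreducible since 17 is squarefree > 1). For the top step, suppose √85 ∈ Q(√17), say √85 = c + d√17 with c, d ∈ Q. Squaring: 85 = c^2 + 17d^2 + 2cd√17. Since √17 ∉ Q this forces 2cd = 0. If d = 0 then √85 = c ∈ Q, contradicting 85 squarefree > 1. If c = 0 then 85 = 17d^2, so 17·85 = (17d)^2 is a perfect square in Q — but 17·85 = 1445 is not a perfect square (since 17 and 85 are distinct squarefree integers). Contradiction. Hence √85 ∉ Q(√17), so x^2 - 85 stays irreducible over Q(√17) and [Q(√17, √85) : Q(√17)] = 2. By the tower law, [Q(√17, √85) : Q] = 2 · 2 = 4.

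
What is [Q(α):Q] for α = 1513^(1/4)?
[Q(α):Q] = 4

α is a root of x^4 - 1513. By Eisenstein's criterion at the prime p = 17 (which divides the constant term 1513 but p^2 = 289 does not, since 1513 is squarefree), x^4 - 1513 is irreducible over Q. Hence [Q(α):Q] = 4.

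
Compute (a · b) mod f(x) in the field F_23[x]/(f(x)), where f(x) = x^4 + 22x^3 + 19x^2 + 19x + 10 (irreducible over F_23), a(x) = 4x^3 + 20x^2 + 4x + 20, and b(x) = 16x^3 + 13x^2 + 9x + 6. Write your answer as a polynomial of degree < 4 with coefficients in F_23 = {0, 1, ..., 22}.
a · b ≡ 17x^3 + x^2 + 6x + 19 (mod f(x))

Multiply in F_23[x]: a(x)·b(x) = (4x^3 + 20x^2 + 4x + 20)·(16x^3 + 13x^2 + 9x + 6) = 18x^6 + 4x^5 + 15x^4 + x^3 + 2x^2 + 20x + 5. This has degree ≥ 4, so divide by f(x) over F_23: 18x^6 + 4x^5 + 15x^4 + x^3 + 2x^2 + 20x + 5 = (18x^2 + 22x + 17)·(x^4 + 22x^3 + 19x^2 + 19x + 10) + (17x^3 + x^2 + 6x + 19). Hence a·b ≡ 17x^3 + x^2 + 6x + 19 (mod f). (F_23[x]/(f) is a field with 23^4 = 279841 elements since f is irreducible of degree 4.)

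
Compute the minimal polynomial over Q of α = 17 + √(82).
m_α(x) = x^2 - 34x + 207

From α - 17 = √(82), squaring gives (α - 17)^2 = 82, i.e. α^2 - 34α + 289 = 82, so α^2 - 34α + 207 = 0. The discriminant of x^2 - 34x + 207 is (-34)^2 - 4·(207) = 1156 - 828 = 328, and 4·(82) is not a perfect square in Q since 82 is squarefree and ≠ 1. Hence x^2 - 34x + 207 is irreducible over Q and is the minimal polynomial of α.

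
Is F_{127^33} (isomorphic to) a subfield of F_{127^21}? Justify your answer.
No: F_{127^33} is not a subfield of F_{127^21}

F_{p^m} embeds in F_{p^n} iff m | n. Here 33 ∤ 21 (since 21 = 0·33 + 21 with remainder 21 ≠ 0), so F_{127^33} is not a subfield of F_{127^21}. Equivalently: if it were, the tower law would give 33 = [F_{127^33}:F_127] dividing [F_{127^21}:F_127] = 21, contradiction.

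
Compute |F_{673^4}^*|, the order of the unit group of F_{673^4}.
|F_{673^4}^*| = 205144679040

F_{673^4} has 673^4 = 205144679041 elements; its multiplicative group consists of all nonzero elements, so |F_{673^4}^*| = 205144679041 - 1 = 205144679040. (It is cyclic since any finite subgroup of the multiplicative group of a field is cyclic.)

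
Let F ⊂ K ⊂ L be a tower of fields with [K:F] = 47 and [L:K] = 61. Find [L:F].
[L:F] = 2867

The tower law says that for any tower of field extensions F ⊂ K ⊂ L with finite degrees, [L:F] = [L:K] · [K:F]. Here this gives [L:F] = 61 · 47 = 2867.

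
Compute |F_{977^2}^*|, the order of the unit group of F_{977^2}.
|F_{977^2}^*| = 954528

F_{977^2} has 977^2 = 954529 elements; its multiplicative group consists of all nonzero elements, so |F_{977^2}^*| = 954529 - 1 = 954528. (It is cyclic since any finite subgroup of the multiplicative group of a field is cyclic.)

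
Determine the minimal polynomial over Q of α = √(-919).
m_α(x) = x^2 + 919

α satisfies α^2 + 919 = 0, so x^2 + 919 annihilates α. Since d = -919 is squarefree and ≠ 1, it is not a perfect square in Q, so x^2 + 919 has no rational root and is therefore irreducible over Q (a degree-2 polynomial over a field is irreducible iff it has no root). Hence m_α(x) = x^2 + 919.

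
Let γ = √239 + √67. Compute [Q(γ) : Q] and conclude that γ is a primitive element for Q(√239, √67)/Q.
[Q(γ) : Q] = 4 (equivalently, Q(γ) = Q(√239, √67))

Obviously Q(γ) ⊆ Q(√239, √67), and [Q(√239, √67):Q] = 4 (since 239, 67 are distinct squarefree integers > 1 with 16013 not a perfect square). To show equality we compute the minimal polynomial of γ. From γ = √239 + √67: γ^2 = 239 + 2√(16013) + 67 = 306 + 2√(16013), so γ^2 - 306 = 2√(16013); squaring, (γ^2 - 306)^2 = 4·16013, i.e. γ^4 - 612γ^2 + 93636 - 64052 = 0, i.e. γ^4 - 612γ^2 + 29584 = 0. So γ is a root of x^4 - 612x^2 + 29584. This polynomial is irreducible over Q: it has no rational root (each ±√239 ± √67 is irrational), and any factorization into two quadratics over Q would force √(16013) ∈ Q (pairing opposite roots) or √239, √67 ∈ Q (other pairings), all impossible. Hence [Q(γ):Q] = 4 = [Q(√239, √67):Q], so Q(γ) = Q(√239, √67).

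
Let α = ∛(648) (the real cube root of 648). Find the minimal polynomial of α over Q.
m_α(x) = x^3 - 648

α satisfies α^3 = 648, so x^3 - 648 annihilates α. By the rational root test, a rational root p/q (in lowest terms) of x^3 - 648 would satisfy p^3 = 648 q^3, forcing q = 1 and p^3 = 648; but 648 is not a perfect cube, contradiction. A monic cubic over Q with no rational root is irreducible (any nontrivial factorization would include a linear factor). Hence x^3 - 648 is the minimal polynomial of α, and in particular [Q(α):Q] = 3.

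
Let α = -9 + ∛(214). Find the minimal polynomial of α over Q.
m_α(x) = x^3 + 27x^2 + 243x + 515

Set β = α + 9 = ∛(214), so β^3 = 214. Then (α + 9)^3 - 214 = 0, i.e. α is a root of g(x) = (x + 9)^3 - 214 = x^3 + 27x^2 + 243x + 515. Since g(x) = h(x + 9) where h(x) = x^3 - 214, and h is irreducible over Q (because 214 is not a perfect cube, so h has no rational root, and a monic cubic with no rational root is irreducible), g is also irreducible (irreducibility is preserved under the substitution x → x + 9). Hence m_α(x) = x^3 + 27x^2 + 243x + 515.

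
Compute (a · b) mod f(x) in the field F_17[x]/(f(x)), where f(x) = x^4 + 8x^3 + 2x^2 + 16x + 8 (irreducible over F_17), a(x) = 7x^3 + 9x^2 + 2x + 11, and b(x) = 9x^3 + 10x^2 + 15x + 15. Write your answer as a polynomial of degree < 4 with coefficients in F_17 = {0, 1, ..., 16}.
a · b ≡ 8x^3 + 5x^2 + 14x + 14 (mod f(x))

Multiply in F_17[x]: a(x)·b(x) = (7x^3 + 9x^2 + 2x + 11)·(9x^3 + 10x^2 + 15x + 15) = 12x^6 + 15x^5 + 9x^4 + 2x^3 + 3x^2 + 8x + 12. This has degree ≥ 4, so divide by f(x) over F_17: 12x^6 + 15x^5 + 9x^4 + 2x^3 + 3x^2 + 8x + 12 = (12x^2 + 4x + 4)·(x^4 + 8x^3 + 2x^2 + 16x + 8) + (8x^3 + 5x^2 + 14x + 14). Hence a·b ≡ 8x^3 + 5x^2 + 14x + 14 (mod f). (F_17[x]/(f) is a field with 17^4 = 83521 elements since f is irreducible of degree 4.)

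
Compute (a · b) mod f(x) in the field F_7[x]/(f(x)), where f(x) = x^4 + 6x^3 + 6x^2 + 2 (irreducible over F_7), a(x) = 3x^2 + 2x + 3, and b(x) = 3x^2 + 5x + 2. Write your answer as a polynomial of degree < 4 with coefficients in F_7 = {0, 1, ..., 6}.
a · b ≡ 2x^3 + 6x^2 + 5x + 2 (mod f(x))

Multiply in F_7[x]: a(x)·b(x) = (3x^2 + 2x + 3)·(3x^2 + 5x + 2) = 2x^4 + 4x^2 + 5x + 6. This has degree ≥ 4, so divide by f(x) over F_7: 2x^4 + 4x^2 + 5x + 6 = (2)·(x^4 + 6x^3 + 6x^2 + 2) + (2x^3 + 6x^2 + 5x + 2). Hence a·b ≡ 2x^3 + 6x^2 + 5x + 2 (mod f). (F_7[x]/(f) is a field with 7^4 = 2401 elements since f is irreducible of degree 4.)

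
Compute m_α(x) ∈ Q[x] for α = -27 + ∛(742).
m_α(x) = x^3 + 81x^2 + 2187x + 18941

Set β = α + 27 = ∛(742), so β^3 = 742. Then (α + 27)^3 - 742 = 0, i.e. α is a root of g(x) = (x + 27)^3 - 742 = x^3 + 81x^2 + 2187x + 18941. Since g(x) = h(x + 27) where h(x) = x^3 - 742, and h is irreducible over Q (because 742 is not a perfect cube, so h has no rational root, and a monic cubic with no rational root is irreducible), g is also irreducible (irreducibility is preserved under the substitution x → x + 27). Hence m_α(x) = x^3 + 81x^2 + 2187x + 18941.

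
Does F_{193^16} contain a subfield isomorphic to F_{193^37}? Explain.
No: F_{193^37} is not a subfield of F_{193^16}

F_{p^m} embeds in F_{p^n} iff m | n. Here 37 ∤ 16 (since 16 = 0·37 + 16 with remainder 16 ≠ 0), so F_{193^37} is not a subfield of F_{193^16}. Equivalently: if it were, the tower law would give 37 = [F_{193^37}:F_193] dividing [F_{193^16}:F_193] = 16, contradiction.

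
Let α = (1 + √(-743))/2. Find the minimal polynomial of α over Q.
m_α(x) = x^2 - x + 186

From 2α - 1 = √(-743), squaring gives (2α - 1)^2 = -743, i.e. 4α^2 - 4α + 1 = -743, so α^2 - α + (1 + 743)/4 = 0. Since -743 ≡ 1 (mod 4), (1 + 743)/4 = 186 ∈ Z. The polynomial x^2 - x + 186 has discriminant 1 - 4·(186) = -743, which is not a perfect square in Q (d = -743 is squarefree and ≠ 1), so x^2 - x + 186 is irreducible over Q. It is the minimal polynomial of α.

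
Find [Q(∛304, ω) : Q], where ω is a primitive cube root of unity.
[Q(∛304, ω) : Q] = 6

[Q(∛304):Q] = 3 (min poly x^3 - 304, irreducible since 304 is not a perfect cube). [Q(ω):Q] = 2 (min poly x^2 + x + 1). Since Q(∛304) ⊂ R and ω ∉ R, we have ω ∉ Q(∛304), so x^2 + x + 1 remains irreducible over Q(∛304) and [Q(∛304, ω) : Q(∛304)] = 2. By the tower law, [Q(∛304, ω) : Q] = 3 · 2 = 6. (In fact Q(∛304, ω) is the splitting field of x^3 - 304 over Q.)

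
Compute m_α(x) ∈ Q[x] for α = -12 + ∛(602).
m_α(x) = x^3 + 36x^2 + 432x + 1126

Set β = α + 12 = ∛(602), so β^3 = 602. Then (α + 12)^3 - 602 = 0, i.e. α is a root of g(x) = (x + 12)^3 - 602 = x^3 + 36x^2 + 432x + 1126. Since g(x) = h(x + 12) where h(x) = x^3 - 602, and h is irreducible over Q (because 602 is not a perfect cube, so h has no rational root, and a monic cubic with no rational root is irreducible), g is also irreducible (irreducibility is preserved under the substitution x → x + 12). Hence m_α(x) = x^3 + 36x^2 + 432x + 1126.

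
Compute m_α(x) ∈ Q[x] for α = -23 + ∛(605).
m_α(x) = x^3 + 69x^2 + 1587x + 11562

Set β = α + 23 = ∛(605), so β^3 = 605. Then (α + 23)^3 - 605 = 0, i.e. α is a root of g(x) = (x + 23)^3 - 605 = x^3 + 69x^2 + 1587x + 11562. Since g(x) = h(x + 23) where h(x) = x^3 - 605, and h is irreducible over Q (because 605 is not a perfect cube, so h has no rational root, and a monic cubic with no rational root is irreducible), g is also irreducible (irreducibility is preserved under the substitution x → x + 23). Hence m_α(x) = x^3 + 69x^2 + 1587x + 11562.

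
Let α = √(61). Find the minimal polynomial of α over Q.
m_α(x) = x^2 - 61

α satisfies α^2 - 61 = 0, so x^2 - 61 annihilates α. Since d = 61 is squarefree and ≠ 1, it is not a perfect square in Q, so x^2 - 61 has no rational root and is therefore irreducible over Q (a degree-2 polynomial over a field is irreducible iff it has no root). Hence m_α(x) = x^2 - 61.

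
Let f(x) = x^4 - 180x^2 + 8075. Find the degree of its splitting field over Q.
[K : Q] = 4

Solving the quadratic in x^2: x^2 = (180 ± √(180^2 - 4·8075))/2 = (180 ± √100)/2 = (180 ± 10)/2, giving x^2 = 95 or x^2 = 85. So f(x) = (x^2 - 95)(x^2 - 85) and the roots of f are ±√95, ±√85. Hence the splitting field is K = Q(√95, √85). Since 95 and 85 are distinct squarefree integers > 1, their product 8075 is not a perfect square, so √85 ∉ Q(√95). By the tower law [K:Q] = [Q(√95,√85):Q(√95)] · [Q(√95):Q] = 2 · 2 = 4.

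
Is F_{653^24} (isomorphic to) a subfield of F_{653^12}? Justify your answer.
No: F_{653^24} is not a subfield of F_{653^12}

F_{p^m} embeds in F_{p^n} iff m | n. Here 24 ∤ 12 (since 12 = 0·24 + 12 with remainder 12 ≠ 0), so F_{653^24} is not a subfield of F_{653^12}. Equivalently: if it were, the tower law would give 24 = [F_{653^24}:F_653] dividing [F_{653^12}:F_653] = 12, contradiction.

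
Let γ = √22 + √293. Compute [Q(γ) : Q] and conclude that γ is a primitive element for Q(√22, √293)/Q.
[Q(γ) : Q] = 4 (equivalently, Q(γ) = Q(√22, √293))

Obviously Q(γ) ⊆ Q(√22, √293), and [Q(√22, √293):Q] = 4 (since 22, 293 are distinct squarefree integers > 1 with 6446 not a perfect square). To show equality we compute the minimal polynomial of γ. From γ = √22 + √293: γ^2 = 22 + 2√(6446) + 293 = 315 + 2√(6446), so γ^2 - 315 = 2√(6446); squaring, (γ^2 - 315)^2 = 4·6446, i.e. γ^4 - 630γ^2 + 99225 - 25784 = 0, i.e. γ^4 - 630γ^2 + 73441 = 0. So γ is a root of x^4 - 630x^2 + 73441. This polynomial is irreducible over Q: it has no rational root (each ±√22 ± √293 is irrational), and any factorization into two quadratics over Q would force √(6446) ∈ Q (pairing opposite roots) or √22, √293 ∈ Q (other pairings), all impossible. Hence [Q(γ):Q] = 4 = [Q(√22, √293):Q], so Q(γ) = Q(√22, √293).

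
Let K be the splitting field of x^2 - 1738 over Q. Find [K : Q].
[K : Q] = 2

f(x) = x^2 - 1738 factors as (x - √1738)(x + √1738). The splitting field is K = Q(√1738). Since 1738 is squarefree and > 1, it is not a perfect square, so x^2 - 1738 is irreducible over Q and [Q(√1738) : Q] = 2. Hence [K : Q] = 2.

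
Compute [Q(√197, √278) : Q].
[Q(√197, √278) : Q] = 4

[Q(√197):Q] = 2 (min poly x^2 - 197, irreducible since 197 is squarefree > 1). For the top step, suppose √278 ∈ Q(√197), say √278 = c + d√197 with c, d ∈ Q. Squaring: 278 = c^2 + 197d^2 + 2cd√197. Since √197 ∉ Q this forces 2cd = 0. If d = 0 then √278 = c ∈ Q, contradicting 278 squarefree > 1. If c = 0 then 278 = 197d^2, so 197·278 = (197d)^2 is a perfect square in Q — but 197·278 = 54766 is not a perfect square (since 197 and 278 are distinct squarefree integers). Contradiction. Hence √278 ∉ Q(√197), so x^2 - 278 stays irreducible over Q(√197) and [Q(√197, √278) : Q(√197)] = 2. By the tower law, [Q(√197, √278) : Q] = 2 · 2 = 4.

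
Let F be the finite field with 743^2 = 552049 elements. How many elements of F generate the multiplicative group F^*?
There are φ(552048) = 149760 primitive elements

F_q^* is cyclic of order q - 1 = 552048. A cyclic group of order m has exactly φ(m) generators. Here m = 552048 = 2^4 · 3 · 7 · 31 · 53, so the number of primitive elements is φ(552048) = 149760.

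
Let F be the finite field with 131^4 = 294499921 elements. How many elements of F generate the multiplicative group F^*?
There are φ(294499920) = 65894400 primitive elements

F_q^* is cyclic of order q - 1 = 294499920. A cyclic group of order m has exactly φ(m) generators. Here m = 294499920 = 2^4 · 3 · 5 · 11 · 13 · 8581, so the number of primitive elements is φ(294499920) = 65894400.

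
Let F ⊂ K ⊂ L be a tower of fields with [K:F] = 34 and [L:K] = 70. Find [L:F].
[L:F] = 2380

The tower law says that for any tower of field extensions F ⊂ K ⊂ L with finite degrees, [L:F] = [L:K] · [K:F]. Here this gives [L:F] = 70 · 34 = 2380.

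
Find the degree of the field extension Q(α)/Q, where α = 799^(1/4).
[Q(α):Q] = 4

α is a root of x^4 - 799. By Eisenstein's criterion at the prime p = 17 (which divides the constant term 799 but p^2 = 289 does not, since 799 is squarefree), x^4 - 799 is irreducible over Q. Hence [Q(α):Q] = 4.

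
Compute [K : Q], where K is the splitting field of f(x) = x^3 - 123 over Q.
[K : Q] = 6

The roots of x^3 - 123 are ∛123, ω∛123, ω^2∛123 where ω = e^(2πi/3) is a primitive cube root of unity, so K = Q(∛123, ω). Now [Q(∛123):Q] = 3 (since 123 is not a perfect cube, x^3 - 123 is irreducible) and [Q(ω):Q] = 2. Both 2 and 3 divide [K:Q], and [K:Q] ≤ 3·2 = 6, so [K:Q] = 6. (Equivalently: Q(∛123) ⊂ R but ω ∉ R, so [K : Q(∛123)] = 2.)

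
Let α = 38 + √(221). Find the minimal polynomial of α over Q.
m_α(x) = x^2 - 76x + 1223

From α - 38 = √(221), squaring gives (α - 38)^2 = 221, i.e. α^2 - 76α + 1444 = 221, so α^2 - 76α + 1223 = 0. The discriminant of x^2 - 76x + 1223 is (-76)^2 - 4·(1223) = 5776 - 4892 = 884, and 4·(221) is not a perfect square in Q since 221 is squarefree and ≠ 1. Hence x^2 - 76x + 1223 is irreducible over Q and is the minimal polynomial of α.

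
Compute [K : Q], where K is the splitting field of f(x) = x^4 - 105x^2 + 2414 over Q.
[K : Q] = 4

Solving the quadratic in x^2: x^2 = (105 ± √(105^2 - 4·2414))/2 = (105 ± √1369)/2 = (105 ± 37)/2, giving x^2 = 71 or x^2 = 34. So f(x) = (x^2 - 71)(x^2 - 34) and the roots of f are ±√71, ±√34. Hence the splitting field is K = Q(√71, √34). Since 71 and 34 are distinct squarefree integers > 1, their product 2414 is not a perfect square, so √34 ∉ Q(√71). By the tower law [K:Q] = [Q(√71,√34):Q(√71)] · [Q(√71):Q] = 2 · 2 = 4.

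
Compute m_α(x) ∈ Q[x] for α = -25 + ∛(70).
m_α(x) = x^3 + 75x^2 + 1875x + 15555

Set β = α + 25 = ∛(70), so β^3 = 70. Then (α + 25)^3 - 70 = 0, i.e. α is a root of g(x) = (x + 25)^3 - 70 = x^3 + 75x^2 + 1875x + 15555. Since g(x) = h(x + 25) where h(x) = x^3 - 70, and h is irreducible over Q (because 70 is not a perfect cube, so h has no rational root, and a monic cubic with no rational root is irreducible), g is also irreducible (irreducibility is preserved under the substitution x → x + 25). Hence m_α(x) = x^3 + 75x^2 + 1875x + 15555.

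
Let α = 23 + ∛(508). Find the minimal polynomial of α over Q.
m_α(x) = x^3 - 69x^2 + 1587x - 12675

Set β = α - 23 = ∛(508), so β^3 = 508. Then (α - 23)^3 - 508 = 0, i.e. α is a root of g(x) = (x - 23)^3 - 508 = x^3 - 69x^2 + 1587x - 12675. Since g(x) = h(x - 23) where h(x) = x^3 - 508, and h is irreducible over Q (because 508 is not a perfect cube, so h has no rational root, and a monic cubic with no rational root is irreducible), g is also irreducible (irreducibility is preserved under the substitution x → x - 23). Hence m_α(x) = x^3 - 69x^2 + 1587x - 12675.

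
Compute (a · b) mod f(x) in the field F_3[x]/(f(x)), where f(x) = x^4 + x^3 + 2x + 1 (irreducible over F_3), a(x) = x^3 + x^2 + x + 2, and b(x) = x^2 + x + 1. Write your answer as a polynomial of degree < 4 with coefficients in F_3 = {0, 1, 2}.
a · b ≡ 2x^3 + 2x^2 + 1 (mod f(x))

Multiply in F_3[x]: a(x)·b(x) = (x^3 + x^2 + x + 2)·(x^2 + x + 1) = x^5 + 2x^4 + x^2 + 2. This has degree ≥ 4, so divide by f(x) over F_3: x^5 + 2x^4 + x^2 + 2 = (x + 1)·(x^4 + x^3 + 2x + 1) + (2x^3 + 2x^2 + 1). Hence a·b ≡ 2x^3 + 2x^2 + 1 (mod f). (F_3[x]/(f) is a field with 3^4 = 81 elements since f is irreducible of degree 4.)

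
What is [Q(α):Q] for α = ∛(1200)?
[Q(α):Q] = 3

The minimal polynomial of α is x^3 - 1200, irreducible over Q since 1200 is not a perfect cube (so x^3 - 1200 has no rational root). Hence [Q(α):Q] = deg(m_α) = 3.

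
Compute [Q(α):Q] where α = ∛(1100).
[Q(α):Q] = 3

The minimal polynomial of α is x^3 - 1100, irreducible over Q since 1100 is not a perfect cube (so x^3 - 1100 has no rational root). Hence [Q(α):Q] = deg(m_α) = 3.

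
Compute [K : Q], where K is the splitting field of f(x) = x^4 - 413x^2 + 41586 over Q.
[K : Q] = 4

Solving the quadratic in x^2: x^2 = (413 ± √(413^2 - 4·41586))/2 = (413 ± √4225)/2 = (413 ± 65)/2, giving x^2 = 174 or x^2 = 239. So f(x) = (x^2 - 174)(x^2 - 239) and the roots of f are ±√174, ±√239. Hence the splitting field is K = Q(√174, √239). Since 174 and 239 are distinct squarefree integers > 1, their product 41586 is not a perfect square, so √239 ∉ Q(√174). By the tower law [K:Q] = [Q(√174,√239):Q(√174)] · [Q(√174):Q] = 2 · 2 = 4.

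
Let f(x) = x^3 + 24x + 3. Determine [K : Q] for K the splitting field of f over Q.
[K : Q] = 6

By the rational root test, any rational root of the monic integer polynomial f(x) = x^3 + 24x + 3 must be an integer dividing the constant term 3, i.e. one of ±{1, 3}. Evaluating: f(1) = 28, f(-1) = -22, f(3) = 102, f(-3) = -96; none is 0, so f has no rational root and is therefore irreducible over Q (a cubic with no linear factor over a field is irreducible). For an irreducible cubic, the Galois group is A_3 or S_3 according as the discriminant disc(f) = -4a^3 - 27b^2 = -4·(24)^3 - 27·(3)^2 = -55539 is or is not a square in Q. Here disc(f) = -55539 is not a perfect square in Q, so the Galois group of f over Q is not contained in A_3 and must be all of S_3. The splitting field has degree |S_3| = 6 over Q, so [K : Q] = 6.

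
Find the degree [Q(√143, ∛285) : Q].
[Q(√143, ∛285) : Q] = 6

Let L = Q(√143, ∛285). Since Q(√143) ⊂ L and [Q(√143):Q] = 2, the tower law gives 2 | [L:Q]. Likewise Q(∛285) ⊂ L with [Q(∛285):Q] = 3 (because 285 is not a perfect cube), so 3 | [L:Q]. As gcd(2,3) = 1, [L:Q] is divisible by 6. Conversely L is generated over Q by √143 and ∛285, so [L:Q] ≤ 2·3 = 6. Therefore [Q(√143, ∛285) : Q] = 6.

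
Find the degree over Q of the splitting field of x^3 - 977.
[K : Q] = 6

The roots of x^3 - 977 are ∛977, ω∛977, ω^2∛977 where ω = e^(2πi/3) is a primitive cube root of unity, so K = Q(∛977, ω). Now [Q(∛977):Q] = 3 (since 977 is not a perfect cube, x^3 - 977 is irreducible) and [Q(ω):Q] = 2. Both 2 and 3 divide [K:Q], and [K:Q] ≤ 3·2 = 6, so [K:Q] = 6. (Equivalently: Q(∛977) ⊂ R but ω ∉ R, so [K : Q(∛977)] = 2.)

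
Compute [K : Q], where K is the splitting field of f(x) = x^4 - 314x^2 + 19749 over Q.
[K : Q] = 4

Solving the quadratic in x^2: x^2 = (314 ± √(314^2 - 4·19749))/2 = (314 ± √19600)/2 = (314 ± 140)/2, giving x^2 = 227 or x^2 = 87. So f(x) = (x^2 - 227)(x^2 - 87) and the roots of f are ±√227, ±√87. Hence the splitting field is K = Q(√227, √87). Since 227 and 87 are distinct squarefree integers > 1, their product 19749 is not a perfect square, so √87 ∉ Q(√227). By the tower law [K:Q] = [Q(√227,√87):Q(√227)] · [Q(√227):Q] = 2 · 2 = 4.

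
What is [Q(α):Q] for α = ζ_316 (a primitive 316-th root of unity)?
[Q(α):Q] = 156

The minimal polynomial of ζ_316 over Q is the 316-th cyclotomic polynomial Φ_316(x), which is irreducible over Q and has degree φ(316) = 156. Hence [Q(α):Q] = φ(316) = 156.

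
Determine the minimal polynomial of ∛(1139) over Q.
m_α(x) = x^3 - 1139

α satisfies α^3 = 1139, so x^3 - 1139 annihilates α. By the rational root test, a rational root p/q (in lowest terms) of x^3 - 1139 would satisfy p^3 = 1139 q^3, forcing q = 1 and p^3 = 1139; but 1139 is not a perfect cube, contradiction. A monic cubic over Q with no rational root is irreducible (any nontrivial factorization would include a linear factor). Hence x^3 - 1139 is the minimal polynomial of α, and in particular [Q(α):Q] = 3.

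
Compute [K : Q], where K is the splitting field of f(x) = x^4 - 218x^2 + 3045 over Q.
[K : Q] = 4

Solving the quadratic in x^2: x^2 = (218 ± √(218^2 - 4·3045))/2 = (218 ± √35344)/2 = (218 ± 188)/2, giving x^2 = 15 or x^2 = 203. So f(x) = (x^2 - 15)(x^2 - 203) and the roots of f are ±√15, ±√203. Hence the splitting field is K = Q(√15, √203). Since 15 and 203 are distinct squarefree integers > 1, their product 3045 is not a perfect square, so √203 ∉ Q(√15). By the tower law [K:Q] = [Q(√15,√203):Q(√15)] · [Q(√15):Q] = 2 · 2 = 4.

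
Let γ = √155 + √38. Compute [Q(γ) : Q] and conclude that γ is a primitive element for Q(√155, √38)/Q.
[Q(γ) : Q] = 4 (equivalently, Q(γ) = Q(√155, √38))

Obviously Q(γ) ⊆ Q(√155, √38), and [Q(√155, √38):Q] = 4 (since 155, 38 are distinct squarefree integers > 1 with 5890 not a perfect square). To show equality we compute the minimal polynomial of γ. From γ = √155 + √38: γ^2 = 155 + 2√(5890) + 38 = 193 + 2√(5890), so γ^2 - 193 = 2√(5890); squaring, (γ^2 - 193)^2 = 4·5890, i.e. γ^4 - 386γ^2 + 37249 - 23560 = 0, i.e. γ^4 - 386γ^2 + 13689 = 0. So γ is a root of x^4 - 386x^2 + 13689. This polynomial is irreducible over Q: it has no rational root (each ±√155 ± √38 is irrational), and any factorization into two quadratics over Q would force √(5890) ∈ Q (pairing opposite roots) or √155, √38 ∈ Q (other pairings), all impossible. Hence [Q(γ):Q] = 4 = [Q(√155, √38):Q], so Q(γ) = Q(√155, √38).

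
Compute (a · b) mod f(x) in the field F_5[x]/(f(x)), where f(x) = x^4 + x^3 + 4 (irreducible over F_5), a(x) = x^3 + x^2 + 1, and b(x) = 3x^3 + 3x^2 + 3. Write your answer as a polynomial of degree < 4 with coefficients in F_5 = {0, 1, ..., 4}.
a · b ≡ x^3 + 4x^2 + 3x + 3 (mod f(x))

Multiply in F_5[x]: a(x)·b(x) = (x^3 + x^2 + 1)·(3x^3 + 3x^2 + 3) = 3x^6 + x^5 + 3x^4 + x^3 + x^2 + 3. This has degree ≥ 4, so divide by f(x) over F_5: 3x^6 + x^5 + 3x^4 + x^3 + x^2 + 3 = (3x^2 + 3x)·(x^4 + x^3 + 4) + (x^3 + 4x^2 + 3x + 3). Hence a·b ≡ x^3 + 4x^2 + 3x + 3 (mod f). (F_5[x]/(f) is a field with 5^4 = 625 elements since f is irreducible of degree 4.)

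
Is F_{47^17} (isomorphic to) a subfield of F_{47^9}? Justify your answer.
No: F_{47^17} is not a subfield of F_{47^9}

F_{p^m} embeds in F_{p^n} iff m | n. Here 17 ∤ 9 (since 9 = 0·17 + 9 with remainder 9 ≠ 0), so F_{47^17} is not a subfield of F_{47^9}. Equivalently: if it were, the tower law would give 17 = [F_{47^17}:F_47] dividing [F_{47^9}:F_47] = 9, contradiction.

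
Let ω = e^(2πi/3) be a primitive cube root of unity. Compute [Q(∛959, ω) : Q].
[Q(∛959, ω) : Q] = 6

[Q(∛959):Q] = 3 (min poly x^3 - 959, irreducible since 959 is not a perfect cube). [Q(ω):Q] = 2 (min poly x^2 + x + 1). Since Q(∛959) ⊂ R and ω ∉ R, we have ω ∉ Q(∛959), so x^2 + x + 1 remains irreducible over Q(∛959) and [Q(∛959, ω) : Q(∛959)] = 2. By the tower law, [Q(∛959, ω) : Q] = 3 · 2 = 6. (In fact Q(∛959, ω) is the splitting field of x^3 - 959 over Q.)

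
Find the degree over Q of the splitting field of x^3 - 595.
[K : Q] = 6

The roots of x^3 - 595 are ∛595, ω∛595, ω^2∛595 where ω = e^(2πi/3) is a primitive cube root of unity, so K = Q(∛595, ω). Now [Q(∛595):Q] = 3 (since 595 is not a perfect cube, x^3 - 595 is irreducible) and [Q(ω):Q] = 2. Both 2 and 3 divide [K:Q], and [K:Q] ≤ 3·2 = 6, so [K:Q] = 6. (Equivalently: Q(∛595) ⊂ R but ω ∉ R, so [K : Q(∛595)] = 2.)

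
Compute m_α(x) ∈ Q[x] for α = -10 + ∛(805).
m_α(x) = x^3 + 30x^2 + 300x + 195

Set β = α + 10 = ∛(805), so β^3 = 805. Then (α + 10)^3 - 805 = 0, i.e. α is a root of g(x) = (x + 10)^3 - 805 = x^3 + 30x^2 + 300x + 195. Since g(x) = h(x + 10) where h(x) = x^3 - 805, and h is irreducible over Q (because 805 is not a perfect cube, so h has no rational root, and a monic cubic with no rational root is irreducible), g is also irreducible (irreducibility is preserved under the substitution x → x + 10). Hence m_α(x) = x^3 + 30x^2 + 300x + 195.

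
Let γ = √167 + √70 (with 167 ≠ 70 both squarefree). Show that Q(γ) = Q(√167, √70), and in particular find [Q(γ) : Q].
[Q(γ) : Q] = 4 (equivalently, Q(γ) = Q(√167, √70))

Obviously Q(γ) ⊆ Q(√167, √70), and [Q(√167, √70):Q] = 4 (since 167, 70 are distinct squarefree integers > 1 with 11690 not a perfect square). To show equality we compute the minimal polynomial of γ. From γ = √167 + √70: γ^2 = 167 + 2√(11690) + 70 = 237 + 2√(11690), so γ^2 - 237 = 2√(11690); squaring, (γ^2 - 237)^2 = 4·11690, i.e. γ^4 - 474γ^2 + 56169 - 46760 = 0, i.e. γ^4 - 474γ^2 + 9409 = 0. So γ is a root of x^4 - 474x^2 + 9409. This polynomial is irreducible over Q: it has no rational root (each ±√167 ± √70 is irrational), and any factorization into two quadratics over Q would force √(11690) ∈ Q (pairing opposite roots) or √167, √70 ∈ Q (other pairings), all impossible. Hence [Q(γ):Q] = 4 = [Q(√167, √70):Q], so Q(γ) = Q(√167, √70).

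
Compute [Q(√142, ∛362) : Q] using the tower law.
[Q(√142, ∛362) : Q] = 6

Let L = Q(√142, ∛362). Since Q(√142) ⊂ L and [Q(√142):Q] = 2, the tower law gives 2 | [L:Q]. Likewise Q(∛362) ⊂ L with [Q(∛362):Q] = 3 (because 362 is not a perfect cube), so 3 | [L:Q]. As gcd(2,3) = 1, [L:Q] is divisible by 6. Conversely L is generated over Q by √142 and ∛362, so [L:Q] ≤ 2·3 = 6. Therefore [Q(√142, ∛362) : Q] = 6.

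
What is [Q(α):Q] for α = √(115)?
[Q(α):Q] = 2

[Q(α):Q] equals the degree of the minimal polynomial of α. Here α^2 = 115 and x^2 - 115 is irreducible (d = 115 is squarefree, ≠ 1, hence not a square), so deg(m_α) = 2. Thus [Q(α):Q] = 2.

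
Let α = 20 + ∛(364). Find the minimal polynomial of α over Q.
m_α(x) = x^3 - 60x^2 + 1200x - 8364

Set β = α - 20 = ∛(364), so β^3 = 364. Then (α - 20)^3 - 364 = 0, i.e. α is a root of g(x) = (x - 20)^3 - 364 = x^3 - 60x^2 + 1200x - 8364. Since g(x) = h(x - 20) where h(x) = x^3 - 364, and h is irreducible over Q (because 364 is not a perfect cube, so h has no rational root, and a monic cubic with no rational root is irreducible), g is also irreducible (irreducibility is preserved under the substitution x → x - 20). Hence m_α(x) = x^3 - 60x^2 + 1200x - 8364.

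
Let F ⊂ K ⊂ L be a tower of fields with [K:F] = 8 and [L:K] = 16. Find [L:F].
[L:F] = 128

The tower law says that for any tower of field extensions F ⊂ K ⊂ L with finite degrees, [L:F] = [L:K] · [K:F]. Here this gives [L:F] = 16 · 8 = 128.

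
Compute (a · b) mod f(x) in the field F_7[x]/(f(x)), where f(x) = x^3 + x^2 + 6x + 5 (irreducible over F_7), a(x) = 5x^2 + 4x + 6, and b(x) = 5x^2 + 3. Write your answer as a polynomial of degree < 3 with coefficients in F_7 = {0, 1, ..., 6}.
a · b ≡ 5x^2 + x + 1 (mod f(x))

Multiply in F_7[x]: a(x)·b(x) = (5x^2 + 4x + 6)·(5x^2 + 3) = 4x^4 + 6x^3 + 3x^2 + 5x + 4. This has degree ≥ 3, so divide by f(x) over F_7: 4x^4 + 6x^3 + 3x^2 + 5x + 4 = (4x + 2)·(x^3 + x^2 + 6x + 5) + (5x^2 + x + 1). Hence a·b ≡ 5x^2 + x + 1 (mod f). (F_7[x]/(f) is a field with 7^3 = 343 elements since f is irreducible of degree 3.)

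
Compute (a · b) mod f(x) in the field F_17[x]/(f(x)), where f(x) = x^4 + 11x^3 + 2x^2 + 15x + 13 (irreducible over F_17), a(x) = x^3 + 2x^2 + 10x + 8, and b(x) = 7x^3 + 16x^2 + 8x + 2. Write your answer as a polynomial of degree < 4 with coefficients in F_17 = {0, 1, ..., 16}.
a · b ≡ 8x^3 + 8x^2 + 3 (mod f(x))

Multiply in F_17[x]: a(x)·b(x) = (x^3 + 2x^2 + 10x + 8)·(7x^3 + 16x^2 + 8x + 2) = 7x^6 + 13x^5 + 8x^4 + 13x^3 + 8x^2 + 16x + 16. This has degree ≥ 4, so divide by f(x) over F_17: 7x^6 + 13x^5 + 8x^4 + 13x^3 + 8x^2 + 16x + 16 = (7x^2 + 4x + 1)·(x^4 + 11x^3 + 2x^2 + 15x + 13) + (8x^3 + 8x^2 + 3). Hence a·b ≡ 8x^3 + 8x^2 + 3 (mod f). (F_17[x]/(f) is a field with 17^4 = 83521 elements since f is irreducible of degree 4.)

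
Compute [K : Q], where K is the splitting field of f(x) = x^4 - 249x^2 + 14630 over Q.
[K : Q] = 4

Solving the quadratic in x^2: x^2 = (249 ± √(249^2 - 4·14630))/2 = (249 ± √3481)/2 = (249 ± 59)/2, giving x^2 = 95 or x^2 = 154. So f(x) = (x^2 - 95)(x^2 - 154) and the roots of f are ±√95, ±√154. Hence the splitting field is K = Q(√95, √154). Since 95 and 154 are distinct squarefree integers > 1, their product 14630 is not a perfect square, so √154 ∉ Q(√95). By the tower law [K:Q] = [Q(√95,√154):Q(√95)] · [Q(√95):Q] = 2 · 2 = 4.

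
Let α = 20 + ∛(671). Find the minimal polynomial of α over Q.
m_α(x) = x^3 - 60x^2 + 1200x - 8671

Set β = α - 20 = ∛(671), so β^3 = 671. Then (α - 20)^3 - 671 = 0, i.e. α is a root of g(x) = (x - 20)^3 - 671 = x^3 - 60x^2 + 1200x - 8671. Since g(x) = h(x - 20) where h(x) = x^3 - 671, and h is irreducible over Q (because 671 is not a perfect cube, so h has no rational root, and a monic cubic with no rational root is irreducible), g is also irreducible (irreducibility is preserved under the substitution x → x - 20). Hence m_α(x) = x^3 - 60x^2 + 1200x - 8671.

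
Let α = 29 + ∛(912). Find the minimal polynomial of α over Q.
m_α(x) = x^3 - 87x^2 + 2523x - 25301

Set β = α - 29 = ∛(912), so β^3 = 912. Then (α - 29)^3 - 912 = 0, i.e. α is a root of g(x) = (x - 29)^3 - 912 = x^3 - 87x^2 + 2523x - 25301. Since g(x) = h(x - 29) where h(x) = x^3 - 912, and h is irreducible over Q (because 912 is not a perfect cube, so h has no rational root, and a monic cubic with no rational root is irreducible), g is also irreducible (irreducibility is preserved under the substitution x → x - 29). Hence m_α(x) = x^3 - 87x^2 + 2523x - 25301.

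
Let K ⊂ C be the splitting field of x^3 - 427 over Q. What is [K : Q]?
[K : Q] = 6

The roots of x^3 - 427 are ∛427, ω∛427, ω^2∛427 where ω = e^(2πi/3) is a primitive cube root of unity, so K = Q(∛427, ω). Now [Q(∛427):Q] = 3 (since 427 is not a perfect cube, x^3 - 427 is irreducible) and [Q(ω):Q] = 2. Both 2 and 3 divide [K:Q], and [K:Q] ≤ 3·2 = 6, so [K:Q] = 6. (Equivalently: Q(∛427) ⊂ R but ω ∉ R, so [K : Q(∛427)] = 2.)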